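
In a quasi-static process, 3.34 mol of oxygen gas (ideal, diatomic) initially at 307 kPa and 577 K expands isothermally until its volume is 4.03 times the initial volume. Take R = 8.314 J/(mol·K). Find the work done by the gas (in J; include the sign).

22300 J

V₁ = nRT₁/P₁ = 3.34×8.314×577/307 = 52.2 L.
Isothermal: T stays 577 K; PV = const ⇒ V₂ = 210 L, P₂ = 76.2 kPa.
W = nRT ln(V₂/V₁) = 3.34×8.314×577×ln(4.03) = 22300 J.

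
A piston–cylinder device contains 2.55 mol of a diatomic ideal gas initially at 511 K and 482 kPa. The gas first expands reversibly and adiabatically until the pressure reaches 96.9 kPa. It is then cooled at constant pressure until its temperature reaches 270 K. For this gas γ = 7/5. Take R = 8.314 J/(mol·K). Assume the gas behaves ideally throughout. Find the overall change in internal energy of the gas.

V₁ = nRT₁/P₁ = 2.55×8.314×511/482 = 22.5 L.
Step 1 — Adiabatic: T₂/T₁ = (P₂/P₁)^((γ−1)/γ) ⇒ T₂ = 511×(0.201)^0.286 = 323 K; V₂ = 70.7 L.
ΔU = nCvΔT = 2.55×20.8×(323−511) = -9960 J.
Q = 0 for an adiabatic process, so W = −ΔU = 9960 J.
State after step 1: P = 96.9 kPa, V = 70.7 L, T = 323 K.
Step 2 — Isobaric: P stays 96.9 kPa; V/T = const ⇒ T₂ = 270 K, V₂ = 59.1 L.
W = PΔV = 96.9×(59.1−70.7) kPa·L = -1130 J.
ΔU = nCvΔT = 2.55×20.8×(270−323) = -2820 J.
Q = ΔU + W = nCpΔT = -3940 J.
Net over both steps: W = 8830 J, Q = -3940 J, ΔU = -12800 J.

-12800 J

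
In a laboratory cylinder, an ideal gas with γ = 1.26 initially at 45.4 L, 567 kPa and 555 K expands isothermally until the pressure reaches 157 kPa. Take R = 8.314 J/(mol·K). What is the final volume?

Isothermal: T stays 555 K; PV = const ⇒ V₂ = 164 L, P₂ = 157 kPa.

164 L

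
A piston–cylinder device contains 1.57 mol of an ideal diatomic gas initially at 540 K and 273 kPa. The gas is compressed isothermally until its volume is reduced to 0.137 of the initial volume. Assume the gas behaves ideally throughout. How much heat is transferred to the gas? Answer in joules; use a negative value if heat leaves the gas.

V₁ = nRT₁/P₁ = 1.57×8.314×540/273 = 25.8 L.
Isothermal: T stays 540 K; PV = const ⇒ V₂ = 3.54 L, P₂ = 1990 kPa.
ΔU = 0 (ideal gas, T constant).
W = nRT ln(V₂/V₁) = 1.57×8.314×540×ln(0.137) = -14000 J.
Q = ΔU + W = -14000 J.

-14000 J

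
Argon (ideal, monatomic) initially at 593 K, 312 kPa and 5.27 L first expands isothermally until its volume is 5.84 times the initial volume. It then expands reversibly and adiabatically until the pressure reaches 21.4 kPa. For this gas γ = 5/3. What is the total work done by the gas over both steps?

n = P₁V₁/(RT₁) = 312×5.27/(8.314×593) = 0.334 mol.
Step 1 — Isothermal: T stays 593 K; PV = const ⇒ V₂ = 30.8 L, P₂ = 53.4 kPa.
ΔU = 0 (ideal gas, T constant).
W = nRT ln(V₂/V₁) = 0.334×8.314×593×ln(5.84) = 2900 J.
Q = ΔU + W = 2900 J.
State after step 1: P = 53.4 kPa, V = 30.8 L, T = 593 K.
Step 2 — Adiabatic: T₂/T₁ = (P₂/P₁)^((γ−1)/γ) ⇒ T₂ = 593×(0.401)^0.400 = 411 K; V₂ = 53.3 L.
ΔU = nCvΔT = 0.334×12.5×(411−593) = -756 J.
Q = 0 for an adiabatic process, so W = −ΔU = 756 J.
Net over both steps: W = 3660 J, Q = 2900 J, ΔU = -756 J.

3660 J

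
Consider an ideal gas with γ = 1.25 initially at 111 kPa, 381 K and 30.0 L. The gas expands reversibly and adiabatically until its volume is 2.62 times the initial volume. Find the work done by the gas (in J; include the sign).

2850 J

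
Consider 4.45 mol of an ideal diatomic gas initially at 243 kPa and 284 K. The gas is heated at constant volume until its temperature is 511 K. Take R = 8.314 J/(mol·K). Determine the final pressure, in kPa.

V₁ = nRT₁/P₁ = 4.45×8.314×284/243 = 43.2 L.
Isochoric: V stays 43.2 L; P/T = const ⇒ T₂ = 511 K, P₂ = 437 kPa.

437 kPa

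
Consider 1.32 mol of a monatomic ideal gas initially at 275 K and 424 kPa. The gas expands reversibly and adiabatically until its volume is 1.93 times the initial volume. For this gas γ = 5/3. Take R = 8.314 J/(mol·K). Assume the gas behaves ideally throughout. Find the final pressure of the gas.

142 kPa

V₁ = nRT₁/P₁ = 1.32×8.314×275/424 = 7.12 L.
Adiabatic: TV^(γ−1) = const ⇒ T₂ = 275×(0.518)^0.667 = 177 K; PV^γ = const ⇒ P₂ = 142 kPa.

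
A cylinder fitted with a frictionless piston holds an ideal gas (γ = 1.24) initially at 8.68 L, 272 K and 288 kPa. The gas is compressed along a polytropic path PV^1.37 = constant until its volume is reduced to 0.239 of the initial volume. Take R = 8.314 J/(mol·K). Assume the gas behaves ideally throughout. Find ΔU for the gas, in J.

7270 J

n = P₁V₁/(RT₁) = 288×8.68/(8.314×272) = 1.11 mol.
Polytropic n=1.37: T₂ = T₁(V₁/V₂)^(n−1) = 272×(4.18)^0.37 = 462 K; P₂ = P₁(V₁/V₂)^n = 2050 kPa.
For an ideal gas ΔU = nCvΔT with Cv = R/(γ−1) = 34.6 J/(mol·K).
ΔU = 1.11×34.6×(462−272) = 7270 J.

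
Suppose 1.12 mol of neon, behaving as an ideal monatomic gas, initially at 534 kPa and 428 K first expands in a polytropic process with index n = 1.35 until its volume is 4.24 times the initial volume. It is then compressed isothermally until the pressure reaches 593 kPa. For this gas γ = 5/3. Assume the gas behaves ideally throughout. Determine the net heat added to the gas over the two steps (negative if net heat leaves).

-2790 J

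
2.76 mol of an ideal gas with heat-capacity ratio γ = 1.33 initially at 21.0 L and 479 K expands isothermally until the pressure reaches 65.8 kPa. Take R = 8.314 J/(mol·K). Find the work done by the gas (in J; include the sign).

P₁ = nRT₁/V₁ = 2.76×8.314×479/21.0 = 523 kPa.
Isothermal: T stays 479 K; PV = const ⇒ V₂ = 167 L, P₂ = 65.8 kPa.
W = nRT ln(V₂/V₁) = 2.76×8.314×479×ln(7.95) = 22800 J.

22800 J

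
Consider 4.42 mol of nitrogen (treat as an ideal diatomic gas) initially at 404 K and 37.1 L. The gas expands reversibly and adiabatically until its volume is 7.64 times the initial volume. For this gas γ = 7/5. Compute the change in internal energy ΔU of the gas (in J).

P₁ = nRT₁/V₁ = 4.42×8.314×404/37.1 = 400 kPa.
Adiabatic: TV^(γ−1) = const ⇒ T₂ = 404×(0.131)^0.400 = 179 K; PV^γ = const ⇒ P₂ = 23.2 kPa.
For an ideal gas ΔU = nCvΔT with Cv = (5/2)R = 20.8 J/(mol·K).
ΔU = 4.42×20.8×(179−404) = -20700 J.

-20700 J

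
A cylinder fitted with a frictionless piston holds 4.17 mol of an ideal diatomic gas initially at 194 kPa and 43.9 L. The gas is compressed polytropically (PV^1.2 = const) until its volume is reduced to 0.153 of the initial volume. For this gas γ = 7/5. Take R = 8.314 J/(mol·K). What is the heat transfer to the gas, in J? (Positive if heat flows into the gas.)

-9700 J

T₁ = P₁V₁/(nR) = 194×43.9/(4.17×8.314) = 246 K.
Polytropic n=1.2: T₂ = T₁(V₁/V₂)^(n−1) = 246×(6.54)^0.20 = 358 K; P₂ = P₁(V₁/V₂)^n = 1850 kPa.
W = (P₁V₁−P₂V₂)/(n−1) = (194×43.9−1850×6.72)/0.20 = -19400 J.
ΔU = nCvΔT = 4.17×20.8×(358−246) = 9700 J.
Q = ΔU + W = -9700 J.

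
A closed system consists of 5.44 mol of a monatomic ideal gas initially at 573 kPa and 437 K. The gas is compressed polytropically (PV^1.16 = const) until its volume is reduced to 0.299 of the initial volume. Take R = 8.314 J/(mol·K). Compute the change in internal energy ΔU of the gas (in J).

V₁ = nRT₁/P₁ = 5.44×8.314×437/573 = 34.5 L.
Polytropic n=1.16: T₂ = T₁(V₁/V₂)^(n−1) = 437×(3.34)^0.16 = 530 K; P₂ = P₁(V₁/V₂)^n = 2320 kPa.
For an ideal gas ΔU = nCvΔT with Cv = (3/2)R = 12.5 J/(mol·K).
ΔU = 5.44×12.5×(530−437) = 6320 J.

6320 J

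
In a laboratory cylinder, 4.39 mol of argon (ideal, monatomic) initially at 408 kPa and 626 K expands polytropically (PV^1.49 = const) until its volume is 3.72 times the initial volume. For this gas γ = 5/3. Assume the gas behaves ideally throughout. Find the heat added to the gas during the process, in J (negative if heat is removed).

V₁ = nRT₁/P₁ = 4.39×8.314×626/408 = 56.0 L.
Polytropic n=1.49: T₂ = T₁(V₁/V₂)^(n−1) = 626×(0.269)^0.49 = 329 K; P₂ = P₁(V₁/V₂)^n = 57.6 kPa.
W = (P₁V₁−P₂V₂)/(n−1) = (408×56.0−57.6×208)/0.49 = 22100 J.
ΔU = nCvΔT = 4.39×12.5×(329−626) = -16300 J.
Q = ΔU + W = 5870 J.

5870 J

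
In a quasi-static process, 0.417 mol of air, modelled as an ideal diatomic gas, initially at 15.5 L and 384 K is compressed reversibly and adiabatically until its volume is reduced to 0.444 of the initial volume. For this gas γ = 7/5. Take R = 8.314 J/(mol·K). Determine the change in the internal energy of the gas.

1280 J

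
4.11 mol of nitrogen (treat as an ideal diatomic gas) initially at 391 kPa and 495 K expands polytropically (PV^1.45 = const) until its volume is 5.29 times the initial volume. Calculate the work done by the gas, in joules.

19800 J

V₁ = nRT₁/P₁ = 4.11×8.314×495/391 = 43.3 L.
Polytropic n=1.45: T₂ = T₁(V₁/V₂)^(n−1) = 495×(0.189)^0.45 = 234 K; P₂ = P₁(V₁/V₂)^n = 34.9 kPa.
W = (P₁V₁−P₂V₂)/(n−1) = (391×43.3−34.9×229)/0.45 = 19800 J.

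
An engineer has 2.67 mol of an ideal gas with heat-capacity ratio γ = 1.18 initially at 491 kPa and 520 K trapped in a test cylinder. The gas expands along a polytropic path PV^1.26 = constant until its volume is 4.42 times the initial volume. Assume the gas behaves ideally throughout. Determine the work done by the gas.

V₁ = nRT₁/P₁ = 2.67×8.314×520/491 = 23.5 L.
Polytropic n=1.26: T₂ = T₁(V₁/V₂)^(n−1) = 520×(0.226)^0.26 = 353 K; P₂ = P₁(V₁/V₂)^n = 75.5 kPa.
W = (P₁V₁−P₂V₂)/(n−1) = (491×23.5−75.5×104)/0.26 = 14200 J.

14200 J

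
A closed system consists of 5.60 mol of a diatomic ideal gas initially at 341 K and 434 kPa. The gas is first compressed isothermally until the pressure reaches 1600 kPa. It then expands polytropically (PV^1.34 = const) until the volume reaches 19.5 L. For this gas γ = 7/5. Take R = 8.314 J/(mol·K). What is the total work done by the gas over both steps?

-11100 J

V₁ = nRT₁/P₁ = 5.60×8.314×341/434 = 36.6 L.
Step 1 — Isothermal: T stays 341 K; PV = const ⇒ V₂ = 9.92 L, P₂ = 1600 kPa.
ΔU = 0 (ideal gas, T constant).
W = nRT ln(V₂/V₁) = 5.60×8.314×341×ln(0.271) = -20700 J.
Q = ΔU + W = -20700 J.
State after step 1: P = 1600 kPa, V = 9.92 L, T = 341 K.
Step 2 — Polytropic n=1.34: T₂ = T₁(V₁/V₂)^(n−1) = 341×(0.509)^0.34 = 271 K; P₂ = P₁(V₁/V₂)^n = 647 kPa.
W = (P₁V₁−P₂V₂)/(n−1) = (1600×9.92−647×19.5)/0.34 = 9580 J.
ΔU = nCvΔT = 5.60×20.8×(271−341) = -8150 J.
Q = ΔU + W = 1440 J.
Net over both steps: W = -11100 J, Q = -19300 J, ΔU = -8150 J.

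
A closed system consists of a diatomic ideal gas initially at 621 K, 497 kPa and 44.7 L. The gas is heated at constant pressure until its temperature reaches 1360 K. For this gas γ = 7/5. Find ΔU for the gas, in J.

66100 J

n = P₁V₁/(RT₁) = 497×44.7/(8.314×621) = 4.30 mol.
Isobaric: P stays 497 kPa; V/T = const ⇒ T₂ = 1360 K, V₂ = 97.9 L.
For an ideal gas ΔU = nCvΔT with Cv = (5/2)R = 20.8 J/(mol·K).
ΔU = 4.30×20.8×(1360−621) = 66100 J.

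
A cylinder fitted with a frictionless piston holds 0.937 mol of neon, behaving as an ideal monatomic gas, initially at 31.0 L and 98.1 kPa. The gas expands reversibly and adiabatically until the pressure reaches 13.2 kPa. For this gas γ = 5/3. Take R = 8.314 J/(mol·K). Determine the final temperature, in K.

175 K

T₁ = P₁V₁/(nR) = 98.1×31.0/(0.937×8.314) = 390 K.
Adiabatic: T₂/T₁ = (P₂/P₁)^((γ−1)/γ) ⇒ T₂ = 390×(0.135)^0.400 = 175 K; V₂ = 103 L.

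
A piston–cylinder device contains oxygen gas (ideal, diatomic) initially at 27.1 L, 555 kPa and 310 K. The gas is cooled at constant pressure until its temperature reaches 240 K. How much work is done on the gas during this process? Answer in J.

n = P₁V₁/(RT₁) = 555×27.1/(8.314×310) = 5.84 mol.
Isobaric: P stays 555 kPa; V/T = const ⇒ T₂ = 240 K, V₂ = 21.0 L.
W = PΔV = 555×(21.0−27.1) kPa·L = -3400 J.
Work done on the gas = −W_by = 3400 J.

3400 J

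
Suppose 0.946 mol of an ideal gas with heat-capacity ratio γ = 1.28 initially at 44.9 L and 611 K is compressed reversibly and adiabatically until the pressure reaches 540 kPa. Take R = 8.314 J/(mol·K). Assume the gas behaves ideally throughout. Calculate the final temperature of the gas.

P₁ = nRT₁/V₁ = 0.946×8.314×611/44.9 = 107 kPa.
Adiabatic: T₂/T₁ = (P₂/P₁)^((γ−1)/γ) ⇒ T₂ = 611×(5.05)^0.219 = 871 K; V₂ = 12.7 L.

871 K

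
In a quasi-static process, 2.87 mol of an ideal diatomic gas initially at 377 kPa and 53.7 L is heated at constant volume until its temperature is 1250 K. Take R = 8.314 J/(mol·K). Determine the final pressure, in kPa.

T₁ = P₁V₁/(nR) = 377×53.7/(2.87×8.314) = 848 K.
Isochoric: V stays 53.7 L; P/T = const ⇒ T₂ = 1250 K, P₂ = 555 kPa.

555 kPa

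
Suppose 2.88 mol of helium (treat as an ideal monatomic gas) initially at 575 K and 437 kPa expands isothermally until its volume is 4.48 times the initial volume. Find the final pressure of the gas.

V₁ = nRT₁/P₁ = 2.88×8.314×575/437 = 31.5 L.
Isothermal: T stays 575 K; PV = const ⇒ V₂ = 141 L, P₂ = 97.5 kPa.

97.5 kPa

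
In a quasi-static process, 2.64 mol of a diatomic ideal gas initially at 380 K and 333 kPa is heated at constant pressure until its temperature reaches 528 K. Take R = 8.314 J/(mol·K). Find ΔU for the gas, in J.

V₁ = nRT₁/P₁ = 2.64×8.314×380/333 = 25.0 L.
Isobaric: P stays 333 kPa; V/T = const ⇒ T₂ = 528 K, V₂ = 34.8 L.
For an ideal gas ΔU = nCvΔT with Cv = (5/2)R = 20.8 J/(mol·K).
ΔU = 2.64×20.8×(528−380) = 8120 J.

8120 J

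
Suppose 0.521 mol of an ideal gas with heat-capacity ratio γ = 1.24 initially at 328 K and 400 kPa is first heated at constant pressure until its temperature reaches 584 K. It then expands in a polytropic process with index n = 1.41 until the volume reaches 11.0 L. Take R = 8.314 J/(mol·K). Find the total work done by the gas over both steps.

V₁ = nRT₁/P₁ = 0.521×8.314×328/400 = 3.55 L.
Step 1 — Isobaric: P stays 400 kPa; V/T = const ⇒ T₂ = 584 K, V₂ = 6.32 L.
W = PΔV = 400×(6.32−3.55) kPa·L = 1110 J.
ΔU = nCvΔT = 0.521×34.6×(584−328) = 4620 J.
Q = ΔU + W = nCpΔT = 5730 J.
State after step 1: P = 400 kPa, V = 6.32 L, T = 584 K.
Step 2 — Polytropic n=1.41: T₂ = T₁(V₁/V₂)^(n−1) = 584×(0.575)^0.41 = 465 K; P₂ = P₁(V₁/V₂)^n = 183 kPa.
W = (P₁V₁−P₂V₂)/(n−1) = (400×6.32−183×11.0)/0.41 = 1250 J.
ΔU = nCvΔT = 0.521×34.6×(465−584) = -2140 J.
Q = ΔU + W = -887 J.
Net over both steps: W = 2360 J, Q = 4840 J, ΔU = 2480 J.

2360 J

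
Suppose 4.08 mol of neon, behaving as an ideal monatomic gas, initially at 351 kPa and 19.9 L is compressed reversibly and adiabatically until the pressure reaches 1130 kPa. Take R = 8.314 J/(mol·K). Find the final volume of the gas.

9.87 L

T₁ = P₁V₁/(nR) = 351×19.9/(4.08×8.314) = 206 K.
Adiabatic: T₂/T₁ = (P₂/P₁)^((γ−1)/γ) ⇒ T₂ = 206×(3.22)^0.400 = 329 K; V₂ = 9.87 L.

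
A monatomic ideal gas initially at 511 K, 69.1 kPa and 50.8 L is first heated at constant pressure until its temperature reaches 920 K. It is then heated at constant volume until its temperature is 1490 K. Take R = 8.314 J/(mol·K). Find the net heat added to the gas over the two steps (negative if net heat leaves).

n = P₁V₁/(RT₁) = 69.1×50.8/(8.314×511) = 0.826 mol.
Step 1 — Isobaric: P stays 69.1 kPa; V/T = const ⇒ T₂ = 920 K, V₂ = 91.5 L.
W = PΔV = 69.1×(91.5−50.8) kPa·L = 2810 J.
ΔU = nCvΔT = 0.826×12.5×(920−511) = 4210 J.
Q = ΔU + W = nCpΔT = 7020 J.
State after step 1: P = 69.1 kPa, V = 91.5 L, T = 920 K.
Step 2 — Isochoric: V stays 91.5 L; P/T = const ⇒ T₂ = 1490 K, P₂ = 112 kPa.
W = 0 (no volume change).
ΔU = nCvΔT = 0.826×12.5×(1490−920) = 5870 J.
Q = ΔU = 5870 J.
Net over both steps: W = 2810 J, Q = 12900 J, ΔU = 10100 J.

12900 J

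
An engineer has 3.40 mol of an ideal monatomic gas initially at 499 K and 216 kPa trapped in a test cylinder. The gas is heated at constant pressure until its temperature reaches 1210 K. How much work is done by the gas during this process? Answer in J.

20100 J

V₁ = nRT₁/P₁ = 3.40×8.314×499/216 = 65.3 L.
Isobaric: P stays 216 kPa; V/T = const ⇒ T₂ = 1210 K, V₂ = 158 L.
W = PΔV = 216×(158−65.3) kPa·L = 20100 J.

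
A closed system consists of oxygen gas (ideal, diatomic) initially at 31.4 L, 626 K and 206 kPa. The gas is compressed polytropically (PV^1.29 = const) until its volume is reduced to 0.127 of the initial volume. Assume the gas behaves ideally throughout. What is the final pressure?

2950 kPa

Polytropic n=1.29: T₂ = T₁(V₁/V₂)^(n−1) = 626×(7.87)^0.29 = 1140 K; P₂ = P₁(V₁/V₂)^n = 2950 kPa.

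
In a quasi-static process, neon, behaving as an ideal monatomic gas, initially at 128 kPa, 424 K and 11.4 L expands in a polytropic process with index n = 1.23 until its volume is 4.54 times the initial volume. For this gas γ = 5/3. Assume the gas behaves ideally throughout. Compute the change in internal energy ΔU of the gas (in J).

n = P₁V₁/(RT₁) = 128×11.4/(8.314×424) = 0.414 mol.
Polytropic n=1.23: T₂ = T₁(V₁/V₂)^(n−1) = 424×(0.220)^0.23 = 299 K; P₂ = P₁(V₁/V₂)^n = 19.9 kPa.
For an ideal gas ΔU = nCvΔT with Cv = (3/2)R = 12.5 J/(mol·K).
ΔU = 0.414×12.5×(299−424) = -643 J.

-643 J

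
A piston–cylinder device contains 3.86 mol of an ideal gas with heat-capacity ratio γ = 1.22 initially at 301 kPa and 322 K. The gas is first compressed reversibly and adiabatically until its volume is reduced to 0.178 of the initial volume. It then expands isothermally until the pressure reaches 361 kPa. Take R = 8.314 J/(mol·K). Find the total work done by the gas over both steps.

V₁ = nRT₁/P₁ = 3.86×8.314×322/301 = 34.3 L.
Step 1 — Adiabatic: TV^(γ−1) = const ⇒ T₂ = 322×(5.62)^0.220 = 471 K; PV^γ = const ⇒ P₂ = 2470 kPa.
ΔU = nCvΔT = 3.86×37.8×(471−322) = 21700 J.
Q = 0 for an adiabatic process, so W = −ΔU = -21700 J.
State after step 1: P = 2470 kPa, V = 6.11 L, T = 471 K.
Step 2 — Isothermal: T stays 471 K; PV = const ⇒ V₂ = 41.8 L, P₂ = 361 kPa.
ΔU = 0 (ideal gas, T constant).
W = nRT ln(V₂/V₁) = 3.86×8.314×471×ln(6.85) = 29100 J.
Q = ΔU + W = 29100 J.
Net over both steps: W = 7370 J, Q = 29100 J, ΔU = 21700 J.

7370 J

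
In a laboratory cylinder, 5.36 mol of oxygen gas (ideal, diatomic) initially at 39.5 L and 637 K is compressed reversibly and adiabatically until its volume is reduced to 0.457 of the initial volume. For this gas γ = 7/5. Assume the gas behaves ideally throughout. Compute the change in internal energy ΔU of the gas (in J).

P₁ = nRT₁/V₁ = 5.36×8.314×637/39.5 = 719 kPa.
Adiabatic: TV^(γ−1) = const ⇒ T₂ = 637×(2.19)^0.400 = 871 K; PV^γ = const ⇒ P₂ = 2150 kPa.
For an ideal gas ΔU = nCvΔT with Cv = (5/2)R = 20.8 J/(mol·K).
ΔU = 5.36×20.8×(871−637) = 26100 J.

26100 J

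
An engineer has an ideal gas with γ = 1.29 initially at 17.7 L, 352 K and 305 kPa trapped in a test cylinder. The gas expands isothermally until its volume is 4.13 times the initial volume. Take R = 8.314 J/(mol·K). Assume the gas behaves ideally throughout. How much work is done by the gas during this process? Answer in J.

7660 J

n = P₁V₁/(RT₁) = 305×17.7/(8.314×352) = 1.84 mol.
Isothermal: T stays 352 K; PV = const ⇒ V₂ = 73.1 L, P₂ = 73.8 kPa.
W = nRT ln(V₂/V₁) = 1.84×8.314×352×ln(4.13) = 7660 J.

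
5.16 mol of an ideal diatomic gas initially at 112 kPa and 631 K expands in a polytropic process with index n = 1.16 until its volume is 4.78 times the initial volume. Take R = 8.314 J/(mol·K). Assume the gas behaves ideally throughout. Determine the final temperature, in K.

491 K

V₁ = nRT₁/P₁ = 5.16×8.314×631/112 = 242 L.
Polytropic n=1.16: T₂ = T₁(V₁/V₂)^(n−1) = 631×(0.209)^0.16 = 491 K; P₂ = P₁(V₁/V₂)^n = 18.2 kPa.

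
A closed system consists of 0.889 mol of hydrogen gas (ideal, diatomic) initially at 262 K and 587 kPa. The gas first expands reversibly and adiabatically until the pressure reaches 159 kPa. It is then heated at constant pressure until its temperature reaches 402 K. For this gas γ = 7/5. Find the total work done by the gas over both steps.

V₁ = nRT₁/P₁ = 0.889×8.314×262/587 = 3.30 L.
Step 1 — Adiabatic: T₂/T₁ = (P₂/P₁)^((γ−1)/γ) ⇒ T₂ = 262×(0.271)^0.286 = 180 K; V₂ = 8.39 L.
ΔU = nCvΔT = 0.889×20.8×(180−262) = -1510 J.
Q = 0 for an adiabatic process, so W = −ΔU = 1510 J.
State after step 1: P = 159 kPa, V = 8.39 L, T = 180 K.
Step 2 — Isobaric: P stays 159 kPa; V/T = const ⇒ T₂ = 402 K, V₂ = 18.7 L.
W = PΔV = 159×(18.7−8.39) kPa·L = 1640 J.
ΔU = nCvΔT = 0.889×20.8×(402−180) = 4090 J.
Q = ΔU + W = nCpΔT = 5730 J.
Net over both steps: W = 3150 J, Q = 5730 J, ΔU = 2590 J.

3150 J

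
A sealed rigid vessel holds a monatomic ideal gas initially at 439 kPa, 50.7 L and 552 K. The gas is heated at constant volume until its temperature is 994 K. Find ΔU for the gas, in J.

26700 J

n = P₁V₁/(RT₁) = 439×50.7/(8.314×552) = 4.85 mol.
Isochoric: V stays 50.7 L; P/T = const ⇒ T₂ = 994 K, P₂ = 791 kPa.
For an ideal gas ΔU = nCvΔT with Cv = (3/2)R = 12.5 J/(mol·K).
ΔU = 4.85×12.5×(994−552) = 26700 J.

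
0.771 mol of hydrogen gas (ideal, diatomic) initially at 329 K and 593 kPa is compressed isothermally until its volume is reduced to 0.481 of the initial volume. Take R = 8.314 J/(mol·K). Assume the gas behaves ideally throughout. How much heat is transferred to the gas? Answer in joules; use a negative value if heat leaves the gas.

V₁ = nRT₁/P₁ = 0.771×8.314×329/593 = 3.56 L.
Isothermal: T stays 329 K; PV = const ⇒ V₂ = 1.71 L, P₂ = 1230 kPa.
ΔU = 0 (ideal gas, T constant).
W = nRT ln(V₂/V₁) = 0.771×8.314×329×ln(0.481) = -1540 J.
Q = ΔU + W = -1540 J.

-1540 J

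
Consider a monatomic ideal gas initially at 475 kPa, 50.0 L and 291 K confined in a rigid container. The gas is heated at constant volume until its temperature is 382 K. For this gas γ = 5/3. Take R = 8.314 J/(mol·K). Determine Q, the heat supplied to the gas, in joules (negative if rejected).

n = P₁V₁/(RT₁) = 475×50.0/(8.314×291) = 9.82 mol.
Isochoric: V stays 50.0 L; P/T = const ⇒ T₂ = 382 K, P₂ = 624 kPa.
W = 0 (no volume change).
ΔU = nCvΔT = 9.82×12.5×(382−291) = 11100 J.
Q = ΔU = 11100 J.

11100 J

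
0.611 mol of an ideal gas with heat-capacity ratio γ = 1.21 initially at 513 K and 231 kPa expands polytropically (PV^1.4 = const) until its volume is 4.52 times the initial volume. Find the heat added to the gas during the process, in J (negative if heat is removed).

-2670 J

V₁ = nRT₁/P₁ = 0.611×8.314×513/231 = 11.3 L.
Polytropic n=1.4: T₂ = T₁(V₁/V₂)^(n−1) = 513×(0.221)^0.40 = 281 K; P₂ = P₁(V₁/V₂)^n = 28.0 kPa.
W = (P₁V₁−P₂V₂)/(n−1) = (231×11.3−28.0×51.0)/0.40 = 2950 J.
ΔU = nCvΔT = 0.611×39.6×(281−513) = -5620 J.
Q = ΔU + W = -2670 J.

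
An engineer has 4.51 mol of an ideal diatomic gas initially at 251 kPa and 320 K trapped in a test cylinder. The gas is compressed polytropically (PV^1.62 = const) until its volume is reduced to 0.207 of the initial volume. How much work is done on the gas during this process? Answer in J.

32000 J

V₁ = nRT₁/P₁ = 4.51×8.314×320/251 = 47.8 L.
Polytropic n=1.62: T₂ = T₁(V₁/V₂)^(n−1) = 320×(4.83)^0.62 = 850 K; P₂ = P₁(V₁/V₂)^n = 3220 kPa.
W = (P₁V₁−P₂V₂)/(n−1) = (251×47.8−3220×9.90)/0.62 = -32000 J.
Work done on the gas = −W_by = 32000 J.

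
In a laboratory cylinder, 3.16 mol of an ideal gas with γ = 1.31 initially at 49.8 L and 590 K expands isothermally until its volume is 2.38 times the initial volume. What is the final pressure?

P₁ = nRT₁/V₁ = 3.16×8.314×590/49.8 = 311 kPa.
Isothermal: T stays 590 K; PV = const ⇒ V₂ = 119 L, P₂ = 131 kPa.

131 kPa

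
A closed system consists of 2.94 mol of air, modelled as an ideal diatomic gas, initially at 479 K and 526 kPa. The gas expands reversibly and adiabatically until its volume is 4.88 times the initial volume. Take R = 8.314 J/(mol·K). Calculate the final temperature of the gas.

254 K

V₁ = nRT₁/P₁ = 2.94×8.314×479/526 = 22.3 L.
Adiabatic: TV^(γ−1) = const ⇒ T₂ = 479×(0.205)^0.400 = 254 K; PV^γ = const ⇒ P₂ = 57.2 kPa.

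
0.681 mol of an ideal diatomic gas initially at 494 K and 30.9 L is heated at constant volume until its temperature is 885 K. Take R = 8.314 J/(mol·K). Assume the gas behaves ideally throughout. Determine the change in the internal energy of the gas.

5530 J

P₁ = nRT₁/V₁ = 0.681×8.314×494/30.9 = 90.5 kPa.
Isochoric: V stays 30.9 L; P/T = const ⇒ T₂ = 885 K, P₂ = 162 kPa.
For an ideal gas ΔU = nCvΔT with Cv = (5/2)R = 20.8 J/(mol·K).
ΔU = 0.681×20.8×(885−494) = 5530 J.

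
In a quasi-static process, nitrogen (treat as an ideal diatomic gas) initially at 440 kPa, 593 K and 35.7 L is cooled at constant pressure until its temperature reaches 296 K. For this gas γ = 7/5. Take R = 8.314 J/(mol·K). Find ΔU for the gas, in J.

-19700 J

n = P₁V₁/(RT₁) = 440×35.7/(8.314×593) = 3.19 mol.
Isobaric: P stays 440 kPa; V/T = const ⇒ T₂ = 296 K, V₂ = 17.8 L.
For an ideal gas ΔU = nCvΔT with Cv = (5/2)R = 20.8 J/(mol·K).
ΔU = 3.19×20.8×(296−593) = -19700 J.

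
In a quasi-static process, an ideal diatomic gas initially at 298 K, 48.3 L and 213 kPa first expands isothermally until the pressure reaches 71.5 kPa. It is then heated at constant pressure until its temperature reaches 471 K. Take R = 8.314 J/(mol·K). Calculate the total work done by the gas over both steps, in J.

n = P₁V₁/(RT₁) = 213×48.3/(8.314×298) = 4.15 mol.
Step 1 — Isothermal: T stays 298 K; PV = const ⇒ V₂ = 144 L, P₂ = 71.5 kPa.
ΔU = 0 (ideal gas, T constant).
W = nRT ln(V₂/V₁) = 4.15×8.314×298×ln(2.98) = 11200 J.
Q = ΔU + W = 11200 J.
State after step 1: P = 71.5 kPa, V = 144 L, T = 298 K.
Step 2 — Isobaric: P stays 71.5 kPa; V/T = const ⇒ T₂ = 471 K, V₂ = 227 L.
W = PΔV = 71.5×(227−144) kPa·L = 5970 J.
ΔU = nCvΔT = 4.15×20.8×(471−298) = 14900 J.
Q = ΔU + W = nCpΔT = 20900 J.
Net over both steps: W = 17200 J, Q = 32100 J, ΔU = 14900 J.

17200 J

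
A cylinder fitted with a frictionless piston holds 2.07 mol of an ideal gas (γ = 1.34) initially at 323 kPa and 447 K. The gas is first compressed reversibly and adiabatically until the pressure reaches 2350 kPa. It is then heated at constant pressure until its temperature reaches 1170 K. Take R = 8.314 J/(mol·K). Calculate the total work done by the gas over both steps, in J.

-7400 J

V₁ = nRT₁/P₁ = 2.07×8.314×447/323 = 23.8 L.
Step 1 — Adiabatic: T₂/T₁ = (P₂/P₁)^((γ−1)/γ) ⇒ T₂ = 447×(7.28)^0.254 = 740 K; V₂ = 5.42 L.
ΔU = nCvΔT = 2.07×24.5×(740−447) = 14800 J.
Q = 0 for an adiabatic process, so W = −ΔU = -14800 J.
State after step 1: P = 2350 kPa, V = 5.42 L, T = 740 K.
Step 2 — Isobaric: P stays 2350 kPa; V/T = const ⇒ T₂ = 1170 K, V₂ = 8.57 L.
W = PΔV = 2350×(8.57−5.42) kPa·L = 7410 J.
ΔU = nCvΔT = 2.07×24.5×(1170−740) = 21800 J.
Q = ΔU + W = nCpΔT = 29200 J.
Net over both steps: W = -7400 J, Q = 29200 J, ΔU = 36600 J.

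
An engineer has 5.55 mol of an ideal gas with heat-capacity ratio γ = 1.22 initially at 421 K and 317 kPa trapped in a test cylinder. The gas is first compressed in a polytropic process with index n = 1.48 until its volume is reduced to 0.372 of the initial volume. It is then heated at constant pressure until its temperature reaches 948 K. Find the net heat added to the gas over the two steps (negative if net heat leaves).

98500 J

V₁ = nRT₁/P₁ = 5.55×8.314×421/317 = 61.3 L.
Step 1 — Polytropic n=1.48: T₂ = T₁(V₁/V₂)^(n−1) = 421×(2.69)^0.48 = 677 K; P₂ = P₁(V₁/V₂)^n = 1370 kPa.
W = (P₁V₁−P₂V₂)/(n−1) = (317×61.3−1370×22.8)/0.48 = -24600 J.
ΔU = nCvΔT = 5.55×37.8×(677−421) = 53600 J.
Q = ΔU + W = 29100 J.
State after step 1: P = 1370 kPa, V = 22.8 L, T = 677 K.
Step 2 — Isobaric: P stays 1370 kPa; V/T = const ⇒ T₂ = 948 K, V₂ = 31.9 L.
W = PΔV = 1370×(31.9−22.8) kPa·L = 12500 J.
ΔU = nCvΔT = 5.55×37.8×(948−677) = 56900 J.
Q = ΔU + W = nCpΔT = 69400 J.
Net over both steps: W = -12100 J, Q = 98500 J, ΔU = 111000 J.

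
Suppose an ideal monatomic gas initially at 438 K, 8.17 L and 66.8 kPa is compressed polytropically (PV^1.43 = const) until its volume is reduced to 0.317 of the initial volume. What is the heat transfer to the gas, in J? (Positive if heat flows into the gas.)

n = P₁V₁/(RT₁) = 66.8×8.17/(8.314×438) = 0.150 mol.
Polytropic n=1.43: T₂ = T₁(V₁/V₂)^(n−1) = 438×(3.15)^0.43 = 718 K; P₂ = P₁(V₁/V₂)^n = 345 kPa.
W = (P₁V₁−P₂V₂)/(n−1) = (66.8×8.17−345×2.59)/0.43 = -811 J.
ΔU = nCvΔT = 0.150×12.5×(718−438) = 523 J.
Q = ΔU + W = -288 J.

-288 J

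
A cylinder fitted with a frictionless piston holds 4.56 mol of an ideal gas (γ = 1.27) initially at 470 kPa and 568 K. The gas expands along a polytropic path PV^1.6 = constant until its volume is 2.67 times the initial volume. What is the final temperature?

V₁ = nRT₁/P₁ = 4.56×8.314×568/470 = 45.8 L.
Polytropic n=1.6: T₂ = T₁(V₁/V₂)^(n−1) = 568×(0.375)^0.60 = 315 K; P₂ = P₁(V₁/V₂)^n = 97.7 kPa.

315 K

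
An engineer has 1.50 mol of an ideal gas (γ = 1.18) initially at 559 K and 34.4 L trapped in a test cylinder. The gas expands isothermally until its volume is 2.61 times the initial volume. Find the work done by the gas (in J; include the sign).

6690 J

P₁ = nRT₁/V₁ = 1.50×8.314×559/34.4 = 203 kPa.
Isothermal: T stays 559 K; PV = const ⇒ V₂ = 89.8 L, P₂ = 77.6 kPa.
W = nRT ln(V₂/V₁) = 1.50×8.314×559×ln(2.61) = 6690 J.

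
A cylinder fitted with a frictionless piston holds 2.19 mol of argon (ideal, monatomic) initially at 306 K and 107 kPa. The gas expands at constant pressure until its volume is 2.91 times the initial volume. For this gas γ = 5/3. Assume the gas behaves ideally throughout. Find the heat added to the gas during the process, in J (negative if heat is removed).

V₁ = nRT₁/P₁ = 2.19×8.314×306/107 = 52.1 L.
Isobaric: P stays 107 kPa; V/T = const ⇒ T₂ = 890 K, V₂ = 152 L.
W = PΔV = 107×(152−52.1) kPa·L = 10600 J.
ΔU = nCvΔT = 2.19×12.5×(890−306) = 16000 J.
Q = ΔU + W = nCpΔT = 26600 J.

26600 J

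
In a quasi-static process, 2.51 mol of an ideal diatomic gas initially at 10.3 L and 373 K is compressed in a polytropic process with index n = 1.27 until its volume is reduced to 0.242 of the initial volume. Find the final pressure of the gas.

4580 kPa

P₁ = nRT₁/V₁ = 2.51×8.314×373/10.3 = 756 kPa.
Polytropic n=1.27: T₂ = T₁(V₁/V₂)^(n−1) = 373×(4.13)^0.27 = 547 K; P₂ = P₁(V₁/V₂)^n = 4580 kPa.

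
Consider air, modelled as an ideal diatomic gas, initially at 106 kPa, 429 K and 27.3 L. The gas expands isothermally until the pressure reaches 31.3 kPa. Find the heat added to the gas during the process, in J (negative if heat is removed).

3530 J

n = P₁V₁/(RT₁) = 106×27.3/(8.314×429) = 0.811 mol.
Isothermal: T stays 429 K; PV = const ⇒ V₂ = 92.5 L, P₂ = 31.3 kPa.
ΔU = 0 (ideal gas, T constant).
W = nRT ln(V₂/V₁) = 0.811×8.314×429×ln(3.39) = 3530 J.
Q = ΔU + W = 3530 J.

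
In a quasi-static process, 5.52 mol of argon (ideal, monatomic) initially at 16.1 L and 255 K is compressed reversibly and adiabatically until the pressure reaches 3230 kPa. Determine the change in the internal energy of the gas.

14300 J

P₁ = nRT₁/V₁ = 5.52×8.314×255/16.1 = 727 kPa.
Adiabatic: T₂/T₁ = (P₂/P₁)^((γ−1)/γ) ⇒ T₂ = 255×(4.44)^0.400 = 463 K; V₂ = 6.58 L.
For an ideal gas ΔU = nCvΔT with Cv = (3/2)R = 12.5 J/(mol·K).
ΔU = 5.52×12.5×(463−255) = 14300 J.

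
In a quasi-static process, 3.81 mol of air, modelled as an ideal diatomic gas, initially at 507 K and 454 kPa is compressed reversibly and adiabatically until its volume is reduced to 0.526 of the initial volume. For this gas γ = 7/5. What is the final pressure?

1120 kPa

V₁ = nRT₁/P₁ = 3.81×8.314×507/454 = 35.4 L.
Adiabatic: TV^(γ−1) = const ⇒ T₂ = 507×(1.90)^0.400 = 656 K; PV^γ = const ⇒ P₂ = 1120 kPa.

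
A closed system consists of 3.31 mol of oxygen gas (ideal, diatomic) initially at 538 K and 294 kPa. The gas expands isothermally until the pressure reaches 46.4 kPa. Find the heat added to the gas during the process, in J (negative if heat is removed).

27300 J

V₁ = nRT₁/P₁ = 3.31×8.314×538/294 = 50.4 L.
Isothermal: T stays 538 K; PV = const ⇒ V₂ = 319 L, P₂ = 46.4 kPa.
ΔU = 0 (ideal gas, T constant).
W = nRT ln(V₂/V₁) = 3.31×8.314×538×ln(6.34) = 27300 J.
Q = ΔU + W = 27300 J.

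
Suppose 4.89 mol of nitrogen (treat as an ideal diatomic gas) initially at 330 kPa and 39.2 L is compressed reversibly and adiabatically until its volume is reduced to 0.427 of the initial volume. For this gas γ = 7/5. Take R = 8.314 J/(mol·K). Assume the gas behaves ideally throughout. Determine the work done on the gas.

13100 J

T₁ = P₁V₁/(nR) = 330×39.2/(4.89×8.314) = 318 K.
Adiabatic: TV^(γ−1) = const ⇒ T₂ = 318×(2.34)^0.400 = 447 K; PV^γ = const ⇒ P₂ = 1090 kPa.
ΔU = nCvΔT = 4.89×20.8×(447−318) = 13100 J.
Q = 0 for an adiabatic process, so W = −ΔU = -13100 J.
Work done on the gas = −W_by = 13100 J.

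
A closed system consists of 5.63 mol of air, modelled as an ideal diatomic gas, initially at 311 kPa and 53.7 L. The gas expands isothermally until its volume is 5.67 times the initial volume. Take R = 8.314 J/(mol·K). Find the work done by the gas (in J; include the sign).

29000 J

T₁ = P₁V₁/(nR) = 311×53.7/(5.63×8.314) = 357 K.
Isothermal: T stays 357 K; PV = const ⇒ V₂ = 304 L, P₂ = 54.9 kPa.
W = nRT ln(V₂/V₁) = 5.63×8.314×357×ln(5.67) = 29000 J.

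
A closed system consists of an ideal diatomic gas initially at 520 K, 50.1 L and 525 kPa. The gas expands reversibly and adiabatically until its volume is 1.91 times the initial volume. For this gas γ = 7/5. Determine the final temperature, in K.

401 K

Adiabatic: TV^(γ−1) = const ⇒ T₂ = 520×(0.524)^0.400 = 401 K; PV^γ = const ⇒ P₂ = 212 kPa.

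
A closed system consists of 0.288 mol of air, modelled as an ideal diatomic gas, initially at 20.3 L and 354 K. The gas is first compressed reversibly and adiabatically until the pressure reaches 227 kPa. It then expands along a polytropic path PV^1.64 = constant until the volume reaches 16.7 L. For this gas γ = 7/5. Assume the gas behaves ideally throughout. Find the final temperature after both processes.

P₁ = nRT₁/V₁ = 0.288×8.314×354/20.3 = 41.8 kPa.
Step 1 — Adiabatic: T₂/T₁ = (P₂/P₁)^((γ−1)/γ) ⇒ T₂ = 354×(5.44)^0.286 = 574 K; V₂ = 6.06 L.
ΔU = nCvΔT = 0.288×20.8×(574−354) = 1320 J.
Q = 0 for an adiabatic process, so W = −ΔU = -1320 J.
State after step 1: P = 227 kPa, V = 6.06 L, T = 574 K.
Step 2 — Polytropic n=1.64: T₂ = T₁(V₁/V₂)^(n−1) = 574×(0.363)^0.64 = 300 K; P₂ = P₁(V₁/V₂)^n = 43.0 kPa.
W = (P₁V₁−P₂V₂)/(n−1) = (227×6.06−43.0×16.7)/0.64 = 1030 J.
ΔU = nCvΔT = 0.288×20.8×(300−574) = -1640 J.
Q = ΔU + W = -615 J.
Net over both steps: W = -293 J, Q = -615 J, ΔU = -323 J.

300 K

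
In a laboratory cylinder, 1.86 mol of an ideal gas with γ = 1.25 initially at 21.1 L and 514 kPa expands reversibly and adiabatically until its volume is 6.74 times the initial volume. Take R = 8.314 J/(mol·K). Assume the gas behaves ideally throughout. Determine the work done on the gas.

-16500 J

T₁ = P₁V₁/(nR) = 514×21.1/(1.86×8.314) = 701 K.
Adiabatic: TV^(γ−1) = const ⇒ T₂ = 701×(0.148)^0.250 = 435 K; PV^γ = const ⇒ P₂ = 47.3 kPa.
ΔU = nCvΔT = 1.86×33.3×(435−701) = -16500 J.
Q = 0 for an adiabatic process, so W = −ΔU = 16500 J.
Work done on the gas = −W_by = -16500 J.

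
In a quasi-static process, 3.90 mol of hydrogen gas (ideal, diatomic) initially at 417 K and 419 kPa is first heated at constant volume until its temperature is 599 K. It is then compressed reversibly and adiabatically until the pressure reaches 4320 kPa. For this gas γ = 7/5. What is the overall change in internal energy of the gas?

51500 J

V₁ = nRT₁/P₁ = 3.90×8.314×417/419 = 32.3 L.
Step 1 — Isochoric: V stays 32.3 L; P/T = const ⇒ T₂ = 599 K, P₂ = 602 kPa.
W = 0 (no volume change).
ΔU = nCvΔT = 3.90×20.8×(599−417) = 14800 J.
Q = ΔU = 14800 J.
State after step 1: P = 602 kPa, V = 32.3 L, T = 599 K.
Step 2 — Adiabatic: T₂/T₁ = (P₂/P₁)^((γ−1)/γ) ⇒ T₂ = 599×(7.18)^0.286 = 1050 K; V₂ = 7.90 L.
ΔU = nCvΔT = 3.90×20.8×(1050−599) = 36700 J.
Q = 0 for an adiabatic process, so W = −ΔU = -36700 J.
Net over both steps: W = -36700 J, Q = 14800 J, ΔU = 51500 J.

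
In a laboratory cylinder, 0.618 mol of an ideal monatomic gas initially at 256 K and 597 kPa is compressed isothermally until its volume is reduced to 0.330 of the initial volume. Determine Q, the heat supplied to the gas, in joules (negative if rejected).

V₁ = nRT₁/P₁ = 0.618×8.314×256/597 = 2.20 L.
Isothermal: T stays 256 K; PV = const ⇒ V₂ = 0.727 L, P₂ = 1810 kPa.
ΔU = 0 (ideal gas, T constant).
W = nRT ln(V₂/V₁) = 0.618×8.314×256×ln(0.330) = -1460 J.
Q = ΔU + W = -1460 J.

-1460 J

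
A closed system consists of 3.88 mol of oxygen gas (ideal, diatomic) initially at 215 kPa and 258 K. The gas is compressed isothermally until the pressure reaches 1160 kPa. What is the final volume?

V₁ = nRT₁/P₁ = 3.88×8.314×258/215 = 38.7 L.
Isothermal: T stays 258 K; PV = const ⇒ V₂ = 7.17 L, P₂ = 1160 kPa.

7.17 L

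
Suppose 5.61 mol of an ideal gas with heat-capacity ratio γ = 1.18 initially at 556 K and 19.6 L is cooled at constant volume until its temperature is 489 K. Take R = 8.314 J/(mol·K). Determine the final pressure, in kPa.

P₁ = nRT₁/V₁ = 5.61×8.314×556/19.6 = 1320 kPa.
Isochoric: V stays 19.6 L; P/T = const ⇒ T₂ = 489 K, P₂ = 1160 kPa.

1160 kPa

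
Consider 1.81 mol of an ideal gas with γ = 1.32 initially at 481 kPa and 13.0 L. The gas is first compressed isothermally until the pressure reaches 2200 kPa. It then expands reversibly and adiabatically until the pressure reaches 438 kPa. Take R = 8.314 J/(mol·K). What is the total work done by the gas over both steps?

-3180 J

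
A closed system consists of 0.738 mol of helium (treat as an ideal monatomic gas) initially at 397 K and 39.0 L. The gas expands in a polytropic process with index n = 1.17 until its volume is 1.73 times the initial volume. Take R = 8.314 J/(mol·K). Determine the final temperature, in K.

362 K

P₁ = nRT₁/V₁ = 0.738×8.314×397/39.0 = 62.5 kPa.
Polytropic n=1.17: T₂ = T₁(V₁/V₂)^(n−1) = 397×(0.578)^0.17 = 362 K; P₂ = P₁(V₁/V₂)^n = 32.9 kPa.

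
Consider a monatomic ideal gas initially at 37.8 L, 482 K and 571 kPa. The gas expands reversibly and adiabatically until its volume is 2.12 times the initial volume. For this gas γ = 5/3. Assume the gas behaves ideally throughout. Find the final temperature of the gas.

Adiabatic: TV^(γ−1) = const ⇒ T₂ = 482×(0.472)^0.667 = 292 K; PV^γ = const ⇒ P₂ = 163 kPa.

292 K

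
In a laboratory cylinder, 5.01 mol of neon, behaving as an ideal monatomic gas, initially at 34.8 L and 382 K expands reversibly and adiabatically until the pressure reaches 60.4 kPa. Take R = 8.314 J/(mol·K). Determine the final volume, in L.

P₁ = nRT₁/V₁ = 5.01×8.314×382/34.8 = 457 kPa.
Adiabatic: T₂/T₁ = (P₂/P₁)^((γ−1)/γ) ⇒ T₂ = 382×(0.132)^0.400 = 170 K; V₂ = 117 L.

117 L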